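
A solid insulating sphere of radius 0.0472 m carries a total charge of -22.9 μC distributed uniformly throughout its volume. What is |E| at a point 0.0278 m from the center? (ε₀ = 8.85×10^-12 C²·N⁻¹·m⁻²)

|E| ≈ 5.44e7 V/m

By spherical symmetry E is radial; choose a Gaussian sphere of radius r = 0.0278 m (r < R).
For a uniform sphere the enclosed fraction is (r/R)³, so Q_enc = (-22.9 μC)(0.0278/0.0472)³ = -4.679×10^-6 C.
Applying ∮E·dA = Q_enc/ε₀ with Φ = E(4πr²):
E = |Q_enc|/(4πε₀r²) = (4.679×10^-6)/(4π·8.85×10^-12·(0.0278)²) = 5.44×10^7 N/C.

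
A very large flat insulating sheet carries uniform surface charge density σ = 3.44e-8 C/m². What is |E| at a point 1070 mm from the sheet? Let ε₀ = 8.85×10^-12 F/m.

By planar symmetry E is perpendicular to the sheet and uniform; use a Gaussian pillbox with flat faces of area A on each side of the sheet.
Only the two end caps contribute flux: Φ = 2EA. With Q_enc = σA, Gauss's law gives E = |σ|/(2ε₀).
E = |σ|/(2ε₀) = (3.44e-8)/(2·8.85×10^-12) = 1.94e3 N/C.

E = 1.94×10^3 N/C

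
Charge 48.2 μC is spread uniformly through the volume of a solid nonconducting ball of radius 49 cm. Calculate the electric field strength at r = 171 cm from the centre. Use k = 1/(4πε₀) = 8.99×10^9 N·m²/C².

E = 1.48×10^5 N/C

Take a concentric spherical Gaussian surface of radius r = 171 cm (r > R, so the entire charge is enclosed).
Q_enc = 48.2 μC = 4.82e-5 C.
Since E is radial and uniform over the Gaussian sphere, Φ = E·4πr² = Q_enc/ε₀.
E = k|Q_enc|/r² = (8.99×10^9)(4.82×10^-5)/(1.71)² = 1.48×10^5 N/C.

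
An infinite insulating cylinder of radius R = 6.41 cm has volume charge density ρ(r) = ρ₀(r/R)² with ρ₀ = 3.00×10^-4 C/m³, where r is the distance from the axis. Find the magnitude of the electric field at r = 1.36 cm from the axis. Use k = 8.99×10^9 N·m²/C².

Take a coaxial cylindrical Gaussian surface of radius r = 1.36 cm and length L (r < R).
Integrating ρ over the cross-section to radius r: λ_enc = (2πρ₀/R²) ∫₀^r r'^3 dr' = 2πρ₀ r^4/(4·R²) = 3.924×10^-9 C/m.
Since E is radial and uniform over the curved surface, Φ = E·2πrL = Q_enc/ε₀ = λ_enc L/ε₀.
E = 2k|λ_enc|/r = 2(8.99×10^9)(3.924×10^-9)/(0.0136) = 5.19e3 N/C.

|E| ≈ 5.19×10^3 N/C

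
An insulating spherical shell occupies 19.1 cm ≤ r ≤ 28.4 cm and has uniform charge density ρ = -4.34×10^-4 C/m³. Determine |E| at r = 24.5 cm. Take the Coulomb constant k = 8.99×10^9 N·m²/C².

|E| ≈ 2.11×10^6 V/m

Take a concentric spherical Gaussian surface of radius r = 24.5 cm (within the shell material, 19.1 cm < r < 28.4 cm).
Only the shell between 19.1 cm and r is enclosed: Q_enc = ρ·(4π/3)(r³ − a³) = (-4.34×10^-4)·(4π/3)·((0.245)³ − (0.191)³) = -1.407×10^-5 C.
Since E is radial and uniform over the Gaussian sphere, Φ = E·4πr² = Q_enc/ε₀.
E = k|Q_enc|/r² = (8.99×10^9)(1.407e-5)/(0.245)² = 2.11×10^6 N/C.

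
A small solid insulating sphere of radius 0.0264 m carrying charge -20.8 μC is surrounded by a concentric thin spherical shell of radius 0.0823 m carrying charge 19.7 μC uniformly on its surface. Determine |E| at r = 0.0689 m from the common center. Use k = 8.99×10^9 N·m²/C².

Use a concentric Gaussian sphere at r = 0.0689 m (between the bodies, 0.0264 m < r < 0.0823 m).
The shell at 0.0823 m lies outside the Gaussian surface, so Q_enc = -20.8 μC = -2.08×10^-5 C.
Since E is radial and uniform over the Gaussian sphere, Φ = E·4πr² = Q_enc/ε₀.
E = k|Q_enc|/r² = (8.99×10^9)(2.08×10^-5)/(0.0689)² = 3.94×10^7 N/C.

E ≈ 3.94×10^7 V/m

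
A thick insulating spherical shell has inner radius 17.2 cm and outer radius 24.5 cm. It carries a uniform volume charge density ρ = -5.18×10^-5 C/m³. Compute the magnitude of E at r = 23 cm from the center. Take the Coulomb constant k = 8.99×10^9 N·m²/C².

Symmetry ⇒ E = E(r) r̂. Gaussian sphere of radius r = 23 cm (within the shell material, 17.2 cm < r < 24.5 cm).
Enclosed charge is the volume from a to r: Q_enc = (4π/3)ρ(r³ − a³) = -1.536×10^-6 C.
Gauss's law: E·4πr² = Q_enc/ε₀.
E = k|Q_enc|/r² = (8.99×10^9)(1.536×10^-6)/(0.23)² = 2.61×10^5 N/C.

E ≈ 2.61×10^5 N/C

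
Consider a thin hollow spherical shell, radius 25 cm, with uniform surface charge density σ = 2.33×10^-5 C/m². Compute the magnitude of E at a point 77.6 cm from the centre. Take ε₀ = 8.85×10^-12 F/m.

By spherical symmetry E is radial; choose a Gaussian sphere of radius r = 77.6 cm (r > 25 cm).
The entire shell is enclosed: Q_enc = σ·4πR² = (2.33×10^-5)·4π·(0.25)² = 1.83×10^-5 C.
Since E is radial and uniform over the Gaussian sphere, Φ = E·4πr² = Q_enc/ε₀.
E = |Q_enc|/(4πε₀r²) = (1.83e-5)/(4π·8.85×10^-12·(0.776)²) = 2.73×10^5 N/C.

2.73×10^5 V/m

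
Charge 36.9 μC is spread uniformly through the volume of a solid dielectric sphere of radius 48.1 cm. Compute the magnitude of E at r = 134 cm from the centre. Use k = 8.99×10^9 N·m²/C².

By spherical symmetry E is radial; choose a Gaussian sphere of radius r = 134 cm (r > R, so the entire charge is enclosed).
Q_enc = 36.9 μC = 3.69×10^-5 C.
Applying ∮E·dA = Q_enc/ε₀ with Φ = E(4πr²):
E = k|Q_enc|/r² = (8.99×10^9)(3.69×10^-5)/(1.34)² = 1.85×10^5 N/C.

E = 1.85e5 V/m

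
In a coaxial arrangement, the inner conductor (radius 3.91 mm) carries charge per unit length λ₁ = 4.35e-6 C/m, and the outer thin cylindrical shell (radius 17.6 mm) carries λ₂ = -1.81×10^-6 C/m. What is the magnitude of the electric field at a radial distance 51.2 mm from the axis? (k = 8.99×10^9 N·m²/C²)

By cylindrical symmetry E is radial; use a coaxial Gaussian cylinder of radius 51.2 mm and length L (r > 17.6 mm, enclosing both).
λ_enc = λ₁ + λ₂ = (4.35×10^-6) + (-1.81×10^-6) = 2.54e-6 C/m.
Applying ∮E·dA = Q_enc/ε₀ with the end caps contributing no flux:
E = 2k|λ_enc|/r = 2(8.99×10^9)(2.54e-6)/(0.0512) = 8.92e5 N/C.

E = 8.92×10^5 N/C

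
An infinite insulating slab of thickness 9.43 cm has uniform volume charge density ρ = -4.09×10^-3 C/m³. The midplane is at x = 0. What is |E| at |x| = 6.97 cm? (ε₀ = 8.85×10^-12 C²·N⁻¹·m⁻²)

The point |x| = 6.97 cm lies outside the slab (half-thickness 0.04715 m). A symmetric pillbox spanning the full slab encloses Q_enc = ρ·d·A.
Flux = 2EA ⇒ E = |ρ|d/(2ε₀), independent of distance outside.
E = (4.09×10^-3)(0.0943)/(2·8.85×10^-12) = 2.18×10^7 N/C.

E = 2.18×10^7 N/C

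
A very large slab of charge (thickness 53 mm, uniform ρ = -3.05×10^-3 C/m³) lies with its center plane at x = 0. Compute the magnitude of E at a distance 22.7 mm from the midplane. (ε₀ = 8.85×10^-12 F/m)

|E| ≈ 7.82×10^6 V/m

By symmetry E is perpendicular to the slab. A Gaussian pillbox from −22.7 mm to +22.7 mm (face area A) lies entirely within the slab.
Q_enc = ρ·(2x)·A and flux = 2EA, so 2EA = 2ρxA/ε₀ ⇒ E = |ρ|x/ε₀.
E = (3.05×10^-3)(0.0227)/(8.85×10^-12) = 7.82×10^6 N/C.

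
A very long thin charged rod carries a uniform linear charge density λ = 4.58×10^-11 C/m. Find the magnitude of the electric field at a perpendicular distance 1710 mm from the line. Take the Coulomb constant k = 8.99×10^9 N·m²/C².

By cylindrical symmetry E is radial; use a coaxial Gaussian cylinder of radius 1710 mm and length L.
Q_enc = λL, so λ_enc = 4.58×10^-11 C/m.
Applying ∮E·dA = Q_enc/ε₀ with the end caps contributing no flux:
E = 2k|λ_enc|/r = 2(8.99×10^9)(4.58×10^-11)/(1.71) = 0.482 N/C.

|E| = 0.482 N/C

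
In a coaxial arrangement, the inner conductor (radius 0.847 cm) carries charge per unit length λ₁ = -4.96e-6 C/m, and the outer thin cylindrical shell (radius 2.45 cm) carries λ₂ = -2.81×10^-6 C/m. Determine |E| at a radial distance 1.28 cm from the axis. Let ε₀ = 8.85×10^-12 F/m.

Take a coaxial cylindrical Gaussian surface of radius r = 1.28 cm and length L (between the conductors, 0.847 cm < r < 2.45 cm).
The shell at 2.45 cm lies outside the Gaussian surface, so λ_enc = λ₁ = -4.96×10^-6 C/m.
Gauss's law: E·2πrL = λ_enc L/ε₀.
E = |λ_enc|/(2πε₀r) = (4.96×10^-6)/(2π·8.85×10^-12·0.0128) = 6.97×10^6 N/C.

|E| ≈ 6.97×10^6 N/C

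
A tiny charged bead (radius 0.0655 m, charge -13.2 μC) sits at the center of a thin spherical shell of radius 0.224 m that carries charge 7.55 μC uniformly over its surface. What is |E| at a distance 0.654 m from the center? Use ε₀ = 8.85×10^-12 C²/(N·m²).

By spherical symmetry E is radial; choose a Gaussian sphere of radius r = 0.654 m (r > 0.224 m, enclosing both).
Q_enc = (-13.2 μC) + (7.55 μC) = -5.65×10^-6 C.
Applying ∮E·dA = Q_enc/ε₀ with Φ = E(4πr²):
E = |Q_enc|/(4πε₀r²) = (5.65×10^-6)/(4π·8.85×10^-12·(0.654)²) = 1.19×10^5 N/C.

1.19×10^5 N/C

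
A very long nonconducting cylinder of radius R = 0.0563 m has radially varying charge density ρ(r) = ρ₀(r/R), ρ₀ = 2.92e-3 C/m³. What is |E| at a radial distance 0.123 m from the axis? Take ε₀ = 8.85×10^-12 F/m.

|E| ≈ 2.83×10^6 N/C

Choose a coaxial cylinder of radius r = 0.123 m (arbitrary length L) as the Gaussian surface (r > R, full charge per length enclosed).
λ_enc = 2π ∫₀^R ρ₀(r'/R)^1 r' dr' = 2πρ₀R²/3 = 1.938×10^-5 C/m.
By Gauss's law (flux through the curved wall only), E·2πrL = λ_enc L/ε₀.
E = |λ_enc|/(2πε₀r) = (1.938×10^-5)/(2π·8.85×10^-12·0.123) = 2.83×10^6 N/C.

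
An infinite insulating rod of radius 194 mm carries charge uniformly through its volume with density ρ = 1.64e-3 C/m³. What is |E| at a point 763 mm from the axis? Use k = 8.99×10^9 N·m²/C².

Coaxial Gaussian cylinder, radius r = 763 mm, length L (r > 194 mm, full cross-section enclosed).
λ_enc = ρ·πR² = (1.64×10^-3)π(0.194)² = 1.939×10^-4 C/m.
Gauss's law: E·2πrL = λ_enc L/ε₀.
E = 2k|λ_enc|/r = 2(8.99×10^9)(1.939e-4)/(0.763) = 4.57×10^6 N/C.

E = 4.57e6 N/C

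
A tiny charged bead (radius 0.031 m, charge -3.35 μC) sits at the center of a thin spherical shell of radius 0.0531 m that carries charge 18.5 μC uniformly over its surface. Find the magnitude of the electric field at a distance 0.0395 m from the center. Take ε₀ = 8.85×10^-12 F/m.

1.93×10^7 N/C

Symmetry ⇒ E = E(r) r̂. Gaussian sphere of radius r = 0.0395 m (between the bodies, 0.031 m < r < 0.0531 m).
Only the inner charge is enclosed; the outer shell contributes nothing inside itself. Q_enc = -3.35 μC = -3.35×10^-6 C.
Gauss's law: E·4πr² = Q_enc/ε₀.
E = |Q_enc|/(4πε₀r²) = (3.35e-6)/(4π·8.85×10^-12·(0.0395)²) = 1.93×10^7 N/C.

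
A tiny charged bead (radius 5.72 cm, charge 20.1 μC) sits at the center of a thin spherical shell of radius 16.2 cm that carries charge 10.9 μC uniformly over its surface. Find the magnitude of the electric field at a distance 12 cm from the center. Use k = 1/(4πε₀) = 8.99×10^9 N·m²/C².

E = 1.25×10^7 N/C

Take a concentric spherical Gaussian surface of radius r = 12 cm (between the bodies, 5.72 cm < r < 16.2 cm).
The shell at 16.2 cm lies outside the Gaussian surface, so Q_enc = 20.1 μC = 2.01×10^-5 C.
Since E is radial and uniform over the Gaussian sphere, Φ = E·4πr² = Q_enc/ε₀.
E = k|Q_enc|/r² = (8.99×10^9)(2.01e-5)/(0.12)² = 1.25×10^7 N/C.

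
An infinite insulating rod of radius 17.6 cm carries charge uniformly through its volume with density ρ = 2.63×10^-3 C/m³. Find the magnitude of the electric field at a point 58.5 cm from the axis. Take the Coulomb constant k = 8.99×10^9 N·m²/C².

7.87×10^6 N/C

Take a coaxial cylindrical Gaussian surface of radius r = 58.5 cm and length L (r > 17.6 cm, full cross-section enclosed).
λ_enc = ρ·πR² = (2.63×10^-3)π(0.176)² = 2.559×10^-4 C/m.
Since E is radial and uniform over the curved surface, Φ = E·2πrL = Q_enc/ε₀ = λ_enc L/ε₀.
E = 2k|λ_enc|/r = 2(8.99×10^9)(2.559×10^-4)/(0.585) = 7.87×10^6 N/C.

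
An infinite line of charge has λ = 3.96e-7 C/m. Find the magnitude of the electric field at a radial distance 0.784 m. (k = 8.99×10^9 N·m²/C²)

Coaxial Gaussian cylinder, radius r = 0.784 m, length L.
Q_enc = λL, so λ_enc = 3.96×10^-7 C/m.
Since E is radial and uniform over the curved surface, Φ = E·2πrL = Q_enc/ε₀ = λ_enc L/ε₀.
E = 2k|λ_enc|/r = 2(8.99×10^9)(3.96×10^-7)/(0.784) = 9.08×10^3 N/C.

9.08e3 N/C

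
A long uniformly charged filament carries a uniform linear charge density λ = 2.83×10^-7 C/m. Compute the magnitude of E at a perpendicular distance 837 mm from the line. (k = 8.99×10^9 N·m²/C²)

Coaxial Gaussian cylinder, radius r = 837 mm, length L.
Q_enc = λL, so λ_enc = 2.83×10^-7 C/m.
Applying ∮E·dA = Q_enc/ε₀ with the end caps contributing no flux:
E = 2k|λ_enc|/r = 2(8.99×10^9)(2.83×10^-7)/(0.837) = 6.08×10^3 N/C.

|E| = 6.08×10^3 V/m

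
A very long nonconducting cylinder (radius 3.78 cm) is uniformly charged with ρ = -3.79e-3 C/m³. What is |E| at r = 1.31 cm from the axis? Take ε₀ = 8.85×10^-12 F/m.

|E| = 2.81×10^6 N/C

Take a coaxial cylindrical Gaussian surface of radius r = 1.31 cm and length L (r < R).
Enclosed charge per unit length: λ_enc = ρ·πr² = (-3.79×10^-3)π(0.0131)² = -2.043×10^-6 C/m.
Gauss's law: E·2πrL = λ_enc L/ε₀.
E = |λ_enc|/(2πε₀r) = (2.043×10^-6)/(2π·8.85×10^-12·0.0131) = 2.81×10^6 N/C.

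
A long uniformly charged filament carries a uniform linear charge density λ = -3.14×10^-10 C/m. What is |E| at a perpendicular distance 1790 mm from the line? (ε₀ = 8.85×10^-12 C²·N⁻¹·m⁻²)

|E| ≈ 3.15 N/C

Coaxial Gaussian cylinder, radius r = 1790 mm, length L.
Q_enc = λL, so λ_enc = -3.14e-10 C/m.
Since E is radial and uniform over the curved surface, Φ = E·2πrL = Q_enc/ε₀ = λ_enc L/ε₀.
E = |λ_enc|/(2πε₀r) = (3.14×10^-10)/(2π·8.85×10^-12·1.79) = 3.15 N/C.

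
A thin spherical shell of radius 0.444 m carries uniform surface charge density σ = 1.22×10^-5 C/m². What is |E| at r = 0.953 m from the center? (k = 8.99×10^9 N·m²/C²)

By spherical symmetry E is radial; choose a Gaussian sphere of radius r = 0.953 m (r > 0.444 m).
The entire shell is enclosed: Q_enc = σ·4πR² = (1.22e-5)·4π·(0.444)² = 3.022e-5 C.
Since E is radial and uniform over the Gaussian sphere, Φ = E·4πr² = Q_enc/ε₀.
E = k|Q_enc|/r² = (8.99×10^9)(3.022×10^-5)/(0.953)² = 2.99e5 N/C.

|E| ≈ 2.99×10^5 V/m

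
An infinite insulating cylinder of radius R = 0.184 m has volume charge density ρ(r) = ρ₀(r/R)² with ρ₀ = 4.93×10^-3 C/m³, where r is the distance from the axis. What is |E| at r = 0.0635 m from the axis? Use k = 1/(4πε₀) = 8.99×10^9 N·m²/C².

|E| ≈ 1.05e6 N/C

Coaxial Gaussian cylinder, radius r = 0.0635 m, length L (r < R).
Integrating ρ over the cross-section to radius r: λ_enc = (2πρ₀/R²) ∫₀^r r'^3 dr' = 2πρ₀ r^4/(4·R²) = 3.719e-6 C/m.
Since E is radial and uniform over the curved surface, Φ = E·2πrL = Q_enc/ε₀ = λ_enc L/ε₀.
E = 2k|λ_enc|/r = 2(8.99×10^9)(3.719×10^-6)/(0.0635) = 1.05e6 N/C.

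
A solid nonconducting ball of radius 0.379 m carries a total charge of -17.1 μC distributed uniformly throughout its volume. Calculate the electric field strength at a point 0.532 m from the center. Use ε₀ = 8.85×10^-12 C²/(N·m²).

E ≈ 5.43e5 N/C

Symmetry ⇒ E = E(r) r̂. Gaussian sphere of radius r = 0.532 m (r > R, so the entire charge is enclosed).
Q_enc = -17.1 μC = -1.71×10^-5 C.
Gauss's law: E·4πr² = Q_enc/ε₀.
E = |Q_enc|/(4πε₀r²) = (1.71×10^-5)/(4π·8.85×10^-12·(0.532)²) = 5.43×10^5 N/C.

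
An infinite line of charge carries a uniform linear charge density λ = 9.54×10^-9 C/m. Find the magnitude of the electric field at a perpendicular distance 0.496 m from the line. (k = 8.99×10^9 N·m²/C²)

346 N/C

By cylindrical symmetry E is radial; use a coaxial Gaussian cylinder of radius 0.496 m and length L.
Q_enc = λL, so λ_enc = 9.54×10^-9 C/m.
By Gauss's law (flux through the curved wall only), E·2πrL = λ_enc L/ε₀.
E = 2k|λ_enc|/r = 2(8.99×10^9)(9.54×10^-9)/(0.496) = 346 N/C.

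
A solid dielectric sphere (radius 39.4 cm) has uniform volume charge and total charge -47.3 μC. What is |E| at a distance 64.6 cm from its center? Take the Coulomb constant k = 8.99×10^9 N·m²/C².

1.02×10^6 N/C

By spherical symmetry E is radial; choose a Gaussian sphere of radius r = 64.6 cm (r > R, so the entire charge is enclosed).
Q_enc = -47.3 μC = -4.73×10^-5 C.
Applying ∮E·dA = Q_enc/ε₀ with Φ = E(4πr²):
E = k|Q_enc|/r² = (8.99×10^9)(4.73×10^-5)/(0.646)² = 1.02×10^6 N/C.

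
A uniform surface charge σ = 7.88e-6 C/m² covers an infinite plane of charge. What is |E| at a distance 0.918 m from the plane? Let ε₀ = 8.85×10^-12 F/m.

E ≈ 4.45e5 N/C

By planar symmetry E is perpendicular to the sheet and uniform; use a Gaussian pillbox with flat faces of area A on each side of the sheet.
Flux Φ = 2EA and Q_enc = σA, so 2EA = σA/ε₀ ⇒ E = |σ|/(2ε₀), independent of distance.
E = |σ|/(2ε₀) = (7.88×10^-6)/(2·8.85×10^-12) = 4.45×10^5 N/C.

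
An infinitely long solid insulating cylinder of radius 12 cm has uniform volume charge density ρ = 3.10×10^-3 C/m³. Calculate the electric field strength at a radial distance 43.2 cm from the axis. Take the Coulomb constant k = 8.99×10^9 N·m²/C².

By cylindrical symmetry E is radial; use a coaxial Gaussian cylinder of radius 43.2 cm and length L (r > 12 cm, full cross-section enclosed).
λ_enc = ρ·πR² = (3.10e-3)π(0.12)² = 1.402×10^-4 C/m.
Applying ∮E·dA = Q_enc/ε₀ with the end caps contributing no flux:
E = 2k|λ_enc|/r = 2(8.99×10^9)(1.402×10^-4)/(0.432) = 5.84×10^6 N/C.

|E| ≈ 5.84e6 V/m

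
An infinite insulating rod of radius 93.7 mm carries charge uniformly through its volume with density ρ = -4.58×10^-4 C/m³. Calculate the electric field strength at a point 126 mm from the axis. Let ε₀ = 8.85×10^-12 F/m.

|E| ≈ 1.80×10^6 V/m

Choose a coaxial cylinder of radius r = 126 mm (arbitrary length L) as the Gaussian surface (r > 93.7 mm, full cross-section enclosed).
λ_enc = ρ·πR² = (-4.58e-4)π(0.0937)² = -1.263e-5 C/m.
By Gauss's law (flux through the curved wall only), E·2πrL = λ_enc L/ε₀.
E = |λ_enc|/(2πε₀r) = (1.263×10^-5)/(2π·8.85×10^-12·0.126) = 1.80×10^6 N/C.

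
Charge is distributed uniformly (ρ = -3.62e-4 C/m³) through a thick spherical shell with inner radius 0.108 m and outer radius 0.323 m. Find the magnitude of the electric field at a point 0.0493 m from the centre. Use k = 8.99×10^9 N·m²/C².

E = 0

Take a concentric spherical Gaussian surface of radius r = 0.0493 m (r < 0.108 m, inside the empty cavity).
Q_enc = 0 (all charge lies at larger r); Gauss's law gives E = 0.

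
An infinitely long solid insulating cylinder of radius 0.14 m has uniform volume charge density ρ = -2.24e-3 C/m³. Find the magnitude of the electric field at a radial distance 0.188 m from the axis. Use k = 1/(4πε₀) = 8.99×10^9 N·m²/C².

Coaxial Gaussian cylinder, radius r = 0.188 m, length L (r > 0.14 m, full cross-section enclosed).
λ_enc = ρ·πR² = (-2.24×10^-3)π(0.14)² = -1.379×10^-4 C/m.
By Gauss's law (flux through the curved wall only), E·2πrL = λ_enc L/ε₀.
E = 2k|λ_enc|/r = 2(8.99×10^9)(1.379e-4)/(0.188) = 1.32×10^7 N/C.

|E| ≈ 1.32×10^7 N/C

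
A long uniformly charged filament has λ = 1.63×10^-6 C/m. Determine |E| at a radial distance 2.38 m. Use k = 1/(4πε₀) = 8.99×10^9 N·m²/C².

E = 1.23×10^4 N/C

Coaxial Gaussian cylinder, radius r = 2.38 m, length L.
Q_enc = λL, so λ_enc = 1.63×10^-6 C/m.
Since E is radial and uniform over the curved surface, Φ = E·2πrL = Q_enc/ε₀ = λ_enc L/ε₀.
E = 2k|λ_enc|/r = 2(8.99×10^9)(1.63×10^-6)/(2.38) = 1.23×10^4 N/C.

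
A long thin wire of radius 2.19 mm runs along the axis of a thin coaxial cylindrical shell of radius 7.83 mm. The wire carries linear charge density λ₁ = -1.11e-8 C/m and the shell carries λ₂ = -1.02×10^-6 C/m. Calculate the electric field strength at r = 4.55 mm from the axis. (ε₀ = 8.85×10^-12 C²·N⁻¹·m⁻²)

|E| ≈ 4.39e4 N/C

Choose a coaxial cylinder of radius r = 4.55 mm (arbitrary length L) as the Gaussian surface (between the conductors, 2.19 mm < r < 7.83 mm).
Only the inner wire is enclosed; the outer shell contributes nothing inside itself. λ_enc = λ₁ = -1.11×10^-8 C/m.
By Gauss's law (flux through the curved wall only), E·2πrL = λ_enc L/ε₀.
E = |λ_enc|/(2πε₀r) = (1.11×10^-8)/(2π·8.85×10^-12·0.00455) = 4.39×10^4 N/C.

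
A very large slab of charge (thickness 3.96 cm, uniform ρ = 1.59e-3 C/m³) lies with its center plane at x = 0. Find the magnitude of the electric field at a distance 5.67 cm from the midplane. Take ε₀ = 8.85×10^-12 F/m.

The point |x| = 5.67 cm lies outside the slab (half-thickness 0.0198 m). A symmetric pillbox spanning the full slab encloses Q_enc = ρ·d·A.
Flux = 2EA ⇒ E = |ρ|d/(2ε₀), independent of distance outside.
E = (1.59×10^-3)(0.0396)/(2·8.85×10^-12) = 3.56×10^6 N/C.

E = 3.56e6 N/C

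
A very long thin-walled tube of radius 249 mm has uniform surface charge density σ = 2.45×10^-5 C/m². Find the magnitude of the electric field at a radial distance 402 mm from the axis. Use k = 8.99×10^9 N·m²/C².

|E| ≈ 1.71×10^6 N/C

Coaxial Gaussian cylinder, radius r = 402 mm, length L (r > 249 mm).
The whole shell is enclosed: λ_enc = σ·2πR = (2.45e-5)·2π·(0.249) = 3.833×10^-5 C/m.
Since E is radial and uniform over the curved surface, Φ = E·2πrL = Q_enc/ε₀ = λ_enc L/ε₀.
E = 2k|λ_enc|/r = 2(8.99×10^9)(3.833e-5)/(0.402) = 1.71×10^6 N/C.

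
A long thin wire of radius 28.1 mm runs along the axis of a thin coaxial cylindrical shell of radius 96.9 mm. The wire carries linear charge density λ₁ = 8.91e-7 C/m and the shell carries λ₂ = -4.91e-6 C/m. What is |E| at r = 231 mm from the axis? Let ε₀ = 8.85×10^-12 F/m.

By cylindrical symmetry E is radial; use a coaxial Gaussian cylinder of radius 231 mm and length L (r > 96.9 mm, enclosing both).
λ_enc = λ₁ + λ₂ = (8.91×10^-7) + (-4.91×10^-6) = -4.019×10^-6 C/m.
Applying ∮E·dA = Q_enc/ε₀ with the end caps contributing no flux:
E = |λ_enc|/(2πε₀r) = (4.019×10^-6)/(2π·8.85×10^-12·0.231) = 3.13e5 N/C.

|E| = 3.13×10^5 V/m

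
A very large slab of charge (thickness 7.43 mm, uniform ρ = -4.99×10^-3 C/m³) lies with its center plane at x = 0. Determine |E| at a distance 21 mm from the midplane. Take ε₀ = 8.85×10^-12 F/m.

The point |x| = 21 mm lies outside the slab (half-thickness 0.003715 m). A symmetric pillbox spanning the full slab encloses Q_enc = ρ·d·A.
Flux = 2EA ⇒ E = |ρ|d/(2ε₀), independent of distance outside.
E = (4.99×10^-3)(0.00743)/(2·8.85×10^-12) = 2.09e6 N/C.

E ≈ 2.09×10^6 N/C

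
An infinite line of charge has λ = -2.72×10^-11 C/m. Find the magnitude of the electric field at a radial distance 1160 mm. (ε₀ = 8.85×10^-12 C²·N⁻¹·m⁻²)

Coaxial Gaussian cylinder, radius r = 1160 mm, length L.
Q_enc = λL, so λ_enc = -2.72e-11 C/m.
Gauss's law: E·2πrL = λ_enc L/ε₀.
E = |λ_enc|/(2πε₀r) = (2.72×10^-11)/(2π·8.85×10^-12·1.16) = 0.422 N/C.

|E| = 0.422 N/C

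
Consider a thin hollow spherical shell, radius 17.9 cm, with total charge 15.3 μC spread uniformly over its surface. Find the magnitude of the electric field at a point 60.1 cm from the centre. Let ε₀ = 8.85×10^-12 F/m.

Use a concentric Gaussian sphere at r = 60.1 cm (r > 17.9 cm).
The entire shell is enclosed: Q_enc = 1.53×10^-5 C.
Gauss's law: E·4πr² = Q_enc/ε₀.
E = |Q_enc|/(4πε₀r²) = (1.53e-5)/(4π·8.85×10^-12·(0.601)²) = 3.81×10^5 N/C.

|E| ≈ 3.81×10^5 N/C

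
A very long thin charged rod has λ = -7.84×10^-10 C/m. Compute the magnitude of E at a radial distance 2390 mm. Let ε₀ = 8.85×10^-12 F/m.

|E| ≈ 5.9 V/m

Choose a coaxial cylinder of radius r = 2390 mm (arbitrary length L) as the Gaussian surface.
Q_enc = λL, so λ_enc = -7.84×10^-10 C/m.
Gauss's law: E·2πrL = λ_enc L/ε₀.
E = |λ_enc|/(2πε₀r) = (7.84×10^-10)/(2π·8.85×10^-12·2.39) = 5.9 N/C.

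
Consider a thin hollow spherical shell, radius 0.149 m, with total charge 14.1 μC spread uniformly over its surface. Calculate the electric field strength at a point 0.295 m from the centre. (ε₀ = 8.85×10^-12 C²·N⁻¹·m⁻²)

E ≈ 1.46×10^6 V/m

Use a concentric Gaussian sphere at r = 0.295 m (r > 0.149 m).
The entire shell is enclosed: Q_enc = 1.41×10^-5 C.
Since E is radial and uniform over the Gaussian sphere, Φ = E·4πr² = Q_enc/ε₀.
E = |Q_enc|/(4πε₀r²) = (1.41×10^-5)/(4π·8.85×10^-12·(0.295)²) = 1.46×10^6 N/C.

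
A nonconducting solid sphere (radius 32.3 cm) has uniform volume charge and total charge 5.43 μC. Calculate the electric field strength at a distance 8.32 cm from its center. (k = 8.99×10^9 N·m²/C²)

E ≈ 1.21×10^5 N/C

Use a concentric Gaussian sphere at r = 8.32 cm (r < R).
Only the charge within r is enclosed: Q_enc = Q·(r/R)³ = (5.43 μC)·(8.32 cm/32.3 cm)³ = 9.28×10^-8 C.
Since E is radial and uniform over the Gaussian sphere, Φ = E·4πr² = Q_enc/ε₀.
E = k|Q_enc|/r² = (8.99×10^9)(9.28×10^-8)/(0.0832)² = 1.21×10^5 N/C.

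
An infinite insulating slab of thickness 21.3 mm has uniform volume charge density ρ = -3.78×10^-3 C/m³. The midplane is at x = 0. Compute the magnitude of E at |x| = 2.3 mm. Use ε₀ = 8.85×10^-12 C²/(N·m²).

|E| ≈ 9.82×10^5 N/C

By symmetry E is perpendicular to the slab. A Gaussian pillbox from −2.3 mm to +2.3 mm (face area A) lies entirely within the slab.
Q_enc = ρ·(2x)·A and flux = 2EA, so 2EA = 2ρxA/ε₀ ⇒ E = |ρ|x/ε₀.
E = (3.78e-3)(0.0023)/(8.85×10^-12) = 9.82×10^5 N/C.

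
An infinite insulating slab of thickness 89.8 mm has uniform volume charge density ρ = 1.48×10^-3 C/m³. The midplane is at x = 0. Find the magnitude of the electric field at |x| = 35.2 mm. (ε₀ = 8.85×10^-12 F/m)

5.89×10^6 N/C

By symmetry E is perpendicular to the slab. A Gaussian pillbox from −35.2 mm to +35.2 mm (face area A) lies entirely within the slab.
Q_enc = ρ·(2x)·A and flux = 2EA, so 2EA = 2ρxA/ε₀ ⇒ E = |ρ|x/ε₀.
E = (1.48×10^-3)(0.0352)/(8.85×10^-12) = 5.89×10^6 N/C.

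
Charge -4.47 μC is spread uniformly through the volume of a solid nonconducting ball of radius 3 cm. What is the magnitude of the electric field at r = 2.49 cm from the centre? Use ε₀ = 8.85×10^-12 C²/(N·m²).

Take a concentric spherical Gaussian surface of radius r = 2.49 cm (r < R).
Only the charge within r is enclosed: Q_enc = Q·(r/R)³ = (-4.47 μC)·(2.49 cm/3 cm)³ = -2.556e-6 C.
Gauss's law: E·4πr² = Q_enc/ε₀.
E = |Q_enc|/(4πε₀r²) = (2.556e-6)/(4π·8.85×10^-12·(0.0249)²) = 3.71×10^7 N/C.

|E| = 3.71×10^7 V/m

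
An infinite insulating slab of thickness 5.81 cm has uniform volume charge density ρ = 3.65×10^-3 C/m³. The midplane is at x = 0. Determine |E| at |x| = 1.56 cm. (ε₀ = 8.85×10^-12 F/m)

E ≈ 6.43×10^6 N/C

By symmetry E is perpendicular to the slab. A Gaussian pillbox from −1.56 cm to +1.56 cm (face area A) lies entirely within the slab.
Q_enc = ρ·(2x)·A and flux = 2EA, so 2EA = 2ρxA/ε₀ ⇒ E = |ρ|x/ε₀.
E = (3.65e-3)(0.0156)/(8.85×10^-12) = 6.43×10^6 N/C.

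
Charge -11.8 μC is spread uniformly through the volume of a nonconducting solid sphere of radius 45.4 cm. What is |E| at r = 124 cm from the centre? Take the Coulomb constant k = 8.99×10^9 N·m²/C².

E = 6.90e4 N/C

By spherical symmetry E is radial; choose a Gaussian sphere of radius r = 124 cm (r > R, so the entire charge is enclosed).
Q_enc = -11.8 μC = -1.18e-5 C.
By Gauss's law, ∮E·dA = E·4πr² = Q_enc/ε₀.
E = k|Q_enc|/r² = (8.99×10^9)(1.18×10^-5)/(1.24)² = 6.90×10^4 N/C.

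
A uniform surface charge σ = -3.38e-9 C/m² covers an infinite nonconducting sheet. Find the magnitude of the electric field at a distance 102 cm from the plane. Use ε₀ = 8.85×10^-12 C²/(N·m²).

|E| = 191 N/C

The symmetry is planar: E is normal to the sheet and the same magnitude on both sides. Take a pillbox straddling the sheet with end-cap area A.
Only the two end caps contribute flux: Φ = 2EA. With Q_enc = σA, Gauss's law gives E = |σ|/(2ε₀).
E = |σ|/(2ε₀) = (3.38×10^-9)/(2·8.85×10^-12) = 191 N/C.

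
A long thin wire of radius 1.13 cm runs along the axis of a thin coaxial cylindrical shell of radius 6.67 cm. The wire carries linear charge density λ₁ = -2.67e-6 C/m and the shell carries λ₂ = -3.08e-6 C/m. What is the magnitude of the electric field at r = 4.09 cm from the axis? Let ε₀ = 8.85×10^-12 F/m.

1.17×10^6 N/C

By cylindrical symmetry E is radial; use a coaxial Gaussian cylinder of radius 4.09 cm and length L (between the conductors, 1.13 cm < r < 6.67 cm).
The shell at 6.67 cm lies outside the Gaussian surface, so λ_enc = λ₁ = -2.67×10^-6 C/m.
By Gauss's law (flux through the curved wall only), E·2πrL = λ_enc L/ε₀.
E = |λ_enc|/(2πε₀r) = (2.67e-6)/(2π·8.85×10^-12·0.0409) = 1.17×10^6 N/C.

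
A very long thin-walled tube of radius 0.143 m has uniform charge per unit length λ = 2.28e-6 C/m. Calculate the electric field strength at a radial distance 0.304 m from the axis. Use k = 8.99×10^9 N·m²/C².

Take a coaxial cylindrical Gaussian surface of radius r = 0.304 m and length L (r > 0.143 m).
The full line charge is enclosed: λ_enc = 2.28e-6 C/m.
Gauss's law: E·2πrL = λ_enc L/ε₀.
E = 2k|λ_enc|/r = 2(8.99×10^9)(2.28e-6)/(0.304) = 1.35×10^5 N/C.

|E| = 1.35e5 N/C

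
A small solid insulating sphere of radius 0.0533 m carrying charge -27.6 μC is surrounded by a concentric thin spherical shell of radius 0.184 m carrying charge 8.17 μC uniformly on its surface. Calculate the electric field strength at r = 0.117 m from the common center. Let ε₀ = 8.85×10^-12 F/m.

1.81e7 V/m

Take a concentric spherical Gaussian surface of radius r = 0.117 m (between the bodies, 0.0533 m < r < 0.184 m).
The shell at 0.184 m lies outside the Gaussian surface, so Q_enc = -27.6 μC = -2.76e-5 C.
By Gauss's law, ∮E·dA = E·4πr² = Q_enc/ε₀.
E = |Q_enc|/(4πε₀r²) = (2.76×10^-5)/(4π·8.85×10^-12·(0.117)²) = 1.81×10^7 N/C.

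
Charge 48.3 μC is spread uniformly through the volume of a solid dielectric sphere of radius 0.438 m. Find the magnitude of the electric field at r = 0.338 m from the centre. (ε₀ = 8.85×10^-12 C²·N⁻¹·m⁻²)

By spherical symmetry E is radial; choose a Gaussian sphere of radius r = 0.338 m (r < R).
For a uniform sphere the enclosed fraction is (r/R)³, so Q_enc = (48.3 μC)(0.338/0.438)³ = 2.22e-5 C.
Since E is radial and uniform over the Gaussian sphere, Φ = E·4πr² = Q_enc/ε₀.
E = |Q_enc|/(4πε₀r²) = (2.22×10^-5)/(4π·8.85×10^-12·(0.338)²) = 1.75e6 N/C.

E ≈ 1.75×10^6 N/C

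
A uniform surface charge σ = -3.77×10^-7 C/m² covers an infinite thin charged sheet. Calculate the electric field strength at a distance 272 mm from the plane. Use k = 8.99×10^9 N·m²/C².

2.13e4 V/m

Choose a cylindrical pillbox piercing the sheet, end faces (area A) parallel to it.
Only the two end caps contribute flux: Φ = 2EA. With Q_enc = σA, Gauss's law gives E = |σ|/(2ε₀).
E = 2πk|σ| = 2π(8.99×10^9)(3.77×10^-7) = 2.13e4 N/C.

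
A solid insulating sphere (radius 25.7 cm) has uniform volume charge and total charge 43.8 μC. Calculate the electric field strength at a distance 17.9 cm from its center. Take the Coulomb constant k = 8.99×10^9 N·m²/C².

|E| = 4.15×10^6 N/C

Take a concentric spherical Gaussian surface of radius r = 17.9 cm (r < R).
Only the charge within r is enclosed: Q_enc = Q·(r/R)³ = (43.8 μC)·(17.9 cm/25.7 cm)³ = 1.48×10^-5 C.
Since E is radial and uniform over the Gaussian sphere, Φ = E·4πr² = Q_enc/ε₀.
E = k|Q_enc|/r² = (8.99×10^9)(1.48e-5)/(0.179)² = 4.15e6 N/C.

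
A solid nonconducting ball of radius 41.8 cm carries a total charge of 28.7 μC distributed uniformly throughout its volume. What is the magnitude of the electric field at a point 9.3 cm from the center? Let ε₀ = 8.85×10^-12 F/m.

|E| = 3.29e5 V/m

By spherical symmetry E is radial; choose a Gaussian sphere of radius r = 9.3 cm (r < R).
Only the charge within r is enclosed: Q_enc = Q·(r/R)³ = (28.7 μC)·(9.3 cm/41.8 cm)³ = 3.161×10^-7 C.
Since E is radial and uniform over the Gaussian sphere, Φ = E·4πr² = Q_enc/ε₀.
E = |Q_enc|/(4πε₀r²) = (3.161×10^-7)/(4π·8.85×10^-12·(0.093)²) = 3.29e5 N/C.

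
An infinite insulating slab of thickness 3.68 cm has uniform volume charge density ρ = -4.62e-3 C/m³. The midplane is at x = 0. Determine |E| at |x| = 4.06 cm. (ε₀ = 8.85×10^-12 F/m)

E = 9.61e6 V/m

The point |x| = 4.06 cm lies outside the slab (half-thickness 0.0184 m). A symmetric pillbox spanning the full slab encloses Q_enc = ρ·d·A.
Flux = 2EA ⇒ E = |ρ|d/(2ε₀), independent of distance outside.
E = (4.62×10^-3)(0.0368)/(2·8.85×10^-12) = 9.61×10^6 N/C.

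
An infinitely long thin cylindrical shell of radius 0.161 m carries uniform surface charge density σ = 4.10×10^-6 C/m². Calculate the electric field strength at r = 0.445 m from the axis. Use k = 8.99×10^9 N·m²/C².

|E| ≈ 1.68e5 V/m

Choose a coaxial cylinder of radius r = 0.445 m (arbitrary length L) as the Gaussian surface (r > 0.161 m).
The whole shell is enclosed: λ_enc = σ·2πR = (4.10e-6)·2π·(0.161) = 4.148×10^-6 C/m.
Since E is radial and uniform over the curved surface, Φ = E·2πrL = Q_enc/ε₀ = λ_enc L/ε₀.
E = 2k|λ_enc|/r = 2(8.99×10^9)(4.148×10^-6)/(0.445) = 1.68e5 N/C.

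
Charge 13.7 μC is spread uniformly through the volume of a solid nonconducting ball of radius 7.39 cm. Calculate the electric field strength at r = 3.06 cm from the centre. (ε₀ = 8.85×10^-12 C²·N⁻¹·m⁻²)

E ≈ 9.34×10^6 V/m

Symmetry ⇒ E = E(r) r̂. Gaussian sphere of radius r = 3.06 cm (r < R).
For a uniform sphere the enclosed fraction is (r/R)³, so Q_enc = (13.7 μC)(0.0306/0.0739)³ = 9.726×10^-7 C.
Applying ∮E·dA = Q_enc/ε₀ with Φ = E(4πr²):
E = |Q_enc|/(4πε₀r²) = (9.726e-7)/(4π·8.85×10^-12·(0.0306)²) = 9.34e6 N/C.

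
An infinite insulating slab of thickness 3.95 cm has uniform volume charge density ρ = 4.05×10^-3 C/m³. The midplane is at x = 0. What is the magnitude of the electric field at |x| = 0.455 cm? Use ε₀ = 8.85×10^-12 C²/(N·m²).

By symmetry E is perpendicular to the slab. A Gaussian pillbox from −0.455 cm to +0.455 cm (face area A) lies entirely within the slab.
Q_enc = ρ·(2x)·A and flux = 2EA, so 2EA = 2ρxA/ε₀ ⇒ E = |ρ|x/ε₀.
E = (4.05×10^-3)(0.00455)/(8.85×10^-12) = 2.08×10^6 N/C.

E = 2.08×10^6 N/C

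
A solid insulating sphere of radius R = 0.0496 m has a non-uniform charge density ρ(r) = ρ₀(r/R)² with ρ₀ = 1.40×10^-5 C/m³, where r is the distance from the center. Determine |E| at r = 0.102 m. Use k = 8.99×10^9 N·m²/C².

Use a concentric Gaussian sphere at r = 0.102 m (r > R, all charge enclosed).
Q_enc = 4π ∫₀^R ρ₀(r'/R)^2 r'² dr' = 4πρ₀R³/5 = 4.294×10^-9 C.
Since E is radial and uniform over the Gaussian sphere, Φ = E·4πr² = Q_enc/ε₀.
E = k|Q_enc|/r² = (8.99×10^9)(4.294e-9)/(0.102)² = 3.71×10^3 N/C.

|E| = 3.71e3 N/C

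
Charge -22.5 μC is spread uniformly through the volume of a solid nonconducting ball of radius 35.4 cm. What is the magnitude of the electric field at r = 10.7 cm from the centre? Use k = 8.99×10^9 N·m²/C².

Symmetry ⇒ E = E(r) r̂. Gaussian sphere of radius r = 10.7 cm (r < R).
For a uniform sphere the enclosed fraction is (r/R)³, so Q_enc = (-22.5 μC)(0.107/0.354)³ = -6.213×10^-7 C.
Applying ∮E·dA = Q_enc/ε₀ with Φ = E(4πr²):
E = k|Q_enc|/r² = (8.99×10^9)(6.213e-7)/(0.107)² = 4.88e5 N/C.

E ≈ 4.88e5 V/m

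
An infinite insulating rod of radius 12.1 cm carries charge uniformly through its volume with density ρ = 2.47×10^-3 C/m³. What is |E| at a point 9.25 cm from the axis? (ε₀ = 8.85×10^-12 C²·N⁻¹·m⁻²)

Coaxial Gaussian cylinder, radius r = 9.25 cm, length L (r < R).
Enclosed charge per unit length: λ_enc = ρ·πr² = (2.47e-3)π(0.0925)² = 6.639×10^-5 C/m.
By Gauss's law (flux through the curved wall only), E·2πrL = λ_enc L/ε₀.
E = |λ_enc|/(2πε₀r) = (6.639e-5)/(2π·8.85×10^-12·0.0925) = 1.29×10^7 N/C.

E = 1.29e7 N/C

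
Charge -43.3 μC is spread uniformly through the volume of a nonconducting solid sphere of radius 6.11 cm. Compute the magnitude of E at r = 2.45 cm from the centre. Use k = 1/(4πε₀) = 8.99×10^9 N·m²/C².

By spherical symmetry E is radial; choose a Gaussian sphere of radius r = 2.45 cm (r < R).
For a uniform sphere the enclosed fraction is (r/R)³, so Q_enc = (-43.3 μC)(0.0245/0.0611)³ = -2.792×10^-6 C.
Applying ∮E·dA = Q_enc/ε₀ with Φ = E(4πr²):
E = k|Q_enc|/r² = (8.99×10^9)(2.792e-6)/(0.0245)² = 4.18×10^7 N/C.

|E| = 4.18e7 N/C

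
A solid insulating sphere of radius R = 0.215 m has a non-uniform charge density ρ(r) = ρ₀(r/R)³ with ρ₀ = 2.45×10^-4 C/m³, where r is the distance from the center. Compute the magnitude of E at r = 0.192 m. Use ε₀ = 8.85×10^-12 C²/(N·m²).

Take a concentric spherical Gaussian surface of radius r = 0.192 m (r < R).
Q_enc = ∫₀^r ρ(r')·4πr'² dr' = (4πρ₀/R³) ∫₀^r r'^5 dr' = 4πρ₀ r^6/(6·R³) = 2.587×10^-6 C.
By Gauss's law, ∮E·dA = E·4πr² = Q_enc/ε₀.
E = |Q_enc|/(4πε₀r²) = (2.587×10^-6)/(4π·8.85×10^-12·(0.192)²) = 6.31×10^5 N/C.

6.31×10^5 N/C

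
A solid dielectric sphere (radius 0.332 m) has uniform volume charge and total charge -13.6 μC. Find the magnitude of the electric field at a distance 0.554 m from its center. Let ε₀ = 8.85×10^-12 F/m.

E ≈ 3.98×10^5 V/m

Symmetry ⇒ E = E(r) r̂. Gaussian sphere of radius r = 0.554 m (r > R, so the entire charge is enclosed).
Q_enc = -13.6 μC = -1.36e-5 C.
By Gauss's law, ∮E·dA = E·4πr² = Q_enc/ε₀.
E = |Q_enc|/(4πε₀r²) = (1.36e-5)/(4π·8.85×10^-12·(0.554)²) = 3.98×10^5 N/C.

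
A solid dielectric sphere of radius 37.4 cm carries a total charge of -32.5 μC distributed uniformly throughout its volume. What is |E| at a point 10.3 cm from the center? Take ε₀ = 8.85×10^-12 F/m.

Use a concentric Gaussian sphere at r = 10.3 cm (r < R).
For a uniform sphere the enclosed fraction is (r/R)³, so Q_enc = (-32.5 μC)(0.103/0.374)³ = -6.789×10^-7 C.
Since E is radial and uniform over the Gaussian sphere, Φ = E·4πr² = Q_enc/ε₀.
E = |Q_enc|/(4πε₀r²) = (6.789×10^-7)/(4π·8.85×10^-12·(0.103)²) = 5.75×10^5 N/C.

E ≈ 5.75e5 V/m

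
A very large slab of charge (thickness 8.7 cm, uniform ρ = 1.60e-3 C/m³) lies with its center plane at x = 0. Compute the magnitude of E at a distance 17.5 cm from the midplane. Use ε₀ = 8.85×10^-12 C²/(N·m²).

The point |x| = 17.5 cm lies outside the slab (half-thickness 0.0435 m). A symmetric pillbox spanning the full slab encloses Q_enc = ρ·d·A.
Flux = 2EA ⇒ E = |ρ|d/(2ε₀), independent of distance outside.
E = (1.60×10^-3)(0.087)/(2·8.85×10^-12) = 7.86×10^6 N/C.

E = 7.86×10^6 V/m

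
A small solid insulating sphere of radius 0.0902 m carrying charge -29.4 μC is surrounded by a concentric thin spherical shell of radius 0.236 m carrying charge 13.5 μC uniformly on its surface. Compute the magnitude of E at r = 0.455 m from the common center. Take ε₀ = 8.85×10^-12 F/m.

|E| ≈ 6.91×10^5 V/m

Use a concentric Gaussian sphere at r = 0.455 m (r > 0.236 m, enclosing both).
Q_enc = (-29.4 μC) + (13.5 μC) = -1.59×10^-5 C.
Gauss's law: E·4πr² = Q_enc/ε₀.
E = |Q_enc|/(4πε₀r²) = (1.59×10^-5)/(4π·8.85×10^-12·(0.455)²) = 6.91×10^5 N/C.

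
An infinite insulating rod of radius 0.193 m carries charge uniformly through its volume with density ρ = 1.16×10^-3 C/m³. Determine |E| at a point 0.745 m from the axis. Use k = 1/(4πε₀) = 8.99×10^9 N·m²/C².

E = 3.28e6 N/C

Coaxial Gaussian cylinder, radius r = 0.745 m, length L (r > 0.193 m, full cross-section enclosed).
λ_enc = ρ·πR² = (1.16e-3)π(0.193)² = 1.357×10^-4 C/m.
Since E is radial and uniform over the curved surface, Φ = E·2πrL = Q_enc/ε₀ = λ_enc L/ε₀.
E = 2k|λ_enc|/r = 2(8.99×10^9)(1.357×10^-4)/(0.745) = 3.28×10^6 N/C.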